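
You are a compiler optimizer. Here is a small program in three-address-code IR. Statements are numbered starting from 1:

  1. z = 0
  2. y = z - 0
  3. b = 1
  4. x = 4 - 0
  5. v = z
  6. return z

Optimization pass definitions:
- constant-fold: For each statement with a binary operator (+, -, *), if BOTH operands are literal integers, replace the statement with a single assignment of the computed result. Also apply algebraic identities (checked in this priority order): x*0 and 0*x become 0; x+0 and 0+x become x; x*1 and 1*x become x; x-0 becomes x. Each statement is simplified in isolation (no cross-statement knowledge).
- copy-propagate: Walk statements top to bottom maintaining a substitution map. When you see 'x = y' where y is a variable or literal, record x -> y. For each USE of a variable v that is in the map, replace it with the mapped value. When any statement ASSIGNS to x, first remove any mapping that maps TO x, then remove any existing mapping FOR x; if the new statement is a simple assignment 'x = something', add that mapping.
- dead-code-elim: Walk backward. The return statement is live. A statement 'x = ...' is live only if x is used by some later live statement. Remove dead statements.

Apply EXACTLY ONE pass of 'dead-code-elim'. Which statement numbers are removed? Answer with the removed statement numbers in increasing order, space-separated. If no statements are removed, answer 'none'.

Backward liveness scan:
Stmt 1 'z = 0': KEEP (z is live); live-in = []
Stmt 2 'y = z - 0': DEAD (y not in live set ['z'])
Stmt 3 'b = 1': DEAD (b not in live set ['z'])
Stmt 4 'x = 4 - 0': DEAD (x not in live set ['z'])
Stmt 5 'v = z': DEAD (v not in live set ['z'])
Stmt 6 'return z': KEEP (return); live-in = ['z']
Removed statement numbers: [2, 3, 4, 5]
Surviving IR:
  z = 0
  return z

Answer: 2 3 4 5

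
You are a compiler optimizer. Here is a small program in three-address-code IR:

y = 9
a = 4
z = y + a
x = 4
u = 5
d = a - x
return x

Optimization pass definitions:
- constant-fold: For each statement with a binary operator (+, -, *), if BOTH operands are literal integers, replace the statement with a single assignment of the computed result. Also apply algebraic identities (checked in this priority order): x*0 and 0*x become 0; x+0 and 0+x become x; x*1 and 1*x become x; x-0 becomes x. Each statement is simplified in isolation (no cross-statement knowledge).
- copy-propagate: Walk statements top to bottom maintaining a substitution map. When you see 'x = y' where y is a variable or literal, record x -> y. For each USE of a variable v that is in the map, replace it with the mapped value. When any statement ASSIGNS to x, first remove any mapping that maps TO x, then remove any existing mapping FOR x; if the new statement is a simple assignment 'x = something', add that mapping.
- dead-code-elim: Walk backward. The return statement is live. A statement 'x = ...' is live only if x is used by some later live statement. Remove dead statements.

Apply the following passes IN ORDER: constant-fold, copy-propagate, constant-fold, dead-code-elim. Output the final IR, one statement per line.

Initial IR:
  y = 9
  a = 4
  z = y + a
  x = 4
  u = 5
  d = a - x
  return x
After constant-fold (7 stmts):
  y = 9
  a = 4
  z = y + a
  x = 4
  u = 5
  d = a - x
  return x
After copy-propagate (7 stmts):
  y = 9
  a = 4
  z = 9 + 4
  x = 4
  u = 5
  d = 4 - 4
  return 4
After constant-fold (7 stmts):
  y = 9
  a = 4
  z = 13
  x = 4
  u = 5
  d = 0
  return 4
After dead-code-elim (1 stmts):
  return 4

Answer: return 4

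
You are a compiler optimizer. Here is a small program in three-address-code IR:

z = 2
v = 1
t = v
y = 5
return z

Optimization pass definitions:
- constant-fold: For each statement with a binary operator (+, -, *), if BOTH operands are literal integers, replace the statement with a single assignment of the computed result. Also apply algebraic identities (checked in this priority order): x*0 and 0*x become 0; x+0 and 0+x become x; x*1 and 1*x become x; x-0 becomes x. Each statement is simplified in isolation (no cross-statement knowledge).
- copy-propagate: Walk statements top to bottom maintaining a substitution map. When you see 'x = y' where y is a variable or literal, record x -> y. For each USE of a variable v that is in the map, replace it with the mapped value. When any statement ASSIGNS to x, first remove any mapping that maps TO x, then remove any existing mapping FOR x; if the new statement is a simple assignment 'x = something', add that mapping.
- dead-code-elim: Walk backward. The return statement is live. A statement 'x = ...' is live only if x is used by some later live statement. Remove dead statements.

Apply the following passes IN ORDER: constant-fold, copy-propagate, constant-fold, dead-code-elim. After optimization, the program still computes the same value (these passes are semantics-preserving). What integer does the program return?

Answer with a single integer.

Initial IR:
  z = 2
  v = 1
  t = v
  y = 5
  return z
After constant-fold (5 stmts):
  z = 2
  v = 1
  t = v
  y = 5
  return z
After copy-propagate (5 stmts):
  z = 2
  v = 1
  t = 1
  y = 5
  return 2
After constant-fold (5 stmts):
  z = 2
  v = 1
  t = 1
  y = 5
  return 2
After dead-code-elim (1 stmts):
  return 2
Evaluate:
  z = 2  =>  z = 2
  v = 1  =>  v = 1
  t = v  =>  t = 1
  y = 5  =>  y = 5
  return z = 2

Answer: 2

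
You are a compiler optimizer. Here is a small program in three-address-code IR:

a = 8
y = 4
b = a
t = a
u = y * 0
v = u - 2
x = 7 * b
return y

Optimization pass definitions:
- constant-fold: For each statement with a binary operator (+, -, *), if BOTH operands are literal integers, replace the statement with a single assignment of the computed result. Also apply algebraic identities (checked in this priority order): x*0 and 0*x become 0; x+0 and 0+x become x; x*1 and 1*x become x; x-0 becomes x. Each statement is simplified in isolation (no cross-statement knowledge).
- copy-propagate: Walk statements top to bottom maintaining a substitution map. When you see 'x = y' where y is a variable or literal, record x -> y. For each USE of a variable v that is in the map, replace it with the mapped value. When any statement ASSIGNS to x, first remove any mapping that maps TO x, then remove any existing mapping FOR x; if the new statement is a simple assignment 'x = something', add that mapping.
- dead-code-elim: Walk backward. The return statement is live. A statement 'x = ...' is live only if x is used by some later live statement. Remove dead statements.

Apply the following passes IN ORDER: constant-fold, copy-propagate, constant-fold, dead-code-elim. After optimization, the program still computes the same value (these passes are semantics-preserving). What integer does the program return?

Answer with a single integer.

Initial IR:
  a = 8
  y = 4
  b = a
  t = a
  u = y * 0
  v = u - 2
  x = 7 * b
  return y
After constant-fold (8 stmts):
  a = 8
  y = 4
  b = a
  t = a
  u = 0
  v = u - 2
  x = 7 * b
  return y
After copy-propagate (8 stmts):
  a = 8
  y = 4
  b = 8
  t = 8
  u = 0
  v = 0 - 2
  x = 7 * 8
  return 4
After constant-fold (8 stmts):
  a = 8
  y = 4
  b = 8
  t = 8
  u = 0
  v = -2
  x = 56
  return 4
After dead-code-elim (1 stmts):
  return 4
Evaluate:
  a = 8  =>  a = 8
  y = 4  =>  y = 4
  b = a  =>  b = 8
  t = a  =>  t = 8
  u = y * 0  =>  u = 0
  v = u - 2  =>  v = -2
  x = 7 * b  =>  x = 56
  return y = 4

Answer: 4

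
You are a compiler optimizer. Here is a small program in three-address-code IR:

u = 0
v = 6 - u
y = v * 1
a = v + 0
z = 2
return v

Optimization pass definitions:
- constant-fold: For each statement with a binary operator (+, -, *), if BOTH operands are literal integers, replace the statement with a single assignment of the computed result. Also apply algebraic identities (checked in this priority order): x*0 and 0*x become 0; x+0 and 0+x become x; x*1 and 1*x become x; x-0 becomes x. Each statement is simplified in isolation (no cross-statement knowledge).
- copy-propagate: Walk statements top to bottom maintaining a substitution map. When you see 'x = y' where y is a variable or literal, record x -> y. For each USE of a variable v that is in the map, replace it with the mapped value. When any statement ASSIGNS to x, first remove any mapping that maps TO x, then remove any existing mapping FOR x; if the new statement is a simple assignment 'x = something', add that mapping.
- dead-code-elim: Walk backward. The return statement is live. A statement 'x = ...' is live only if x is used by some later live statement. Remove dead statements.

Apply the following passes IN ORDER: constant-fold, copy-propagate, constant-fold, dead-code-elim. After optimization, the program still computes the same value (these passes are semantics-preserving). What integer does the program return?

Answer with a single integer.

Answer: 6

Derivation:
Initial IR:
  u = 0
  v = 6 - u
  y = v * 1
  a = v + 0
  z = 2
  return v
After constant-fold (6 stmts):
  u = 0
  v = 6 - u
  y = v
  a = v
  z = 2
  return v
After copy-propagate (6 stmts):
  u = 0
  v = 6 - 0
  y = v
  a = v
  z = 2
  return v
After constant-fold (6 stmts):
  u = 0
  v = 6
  y = v
  a = v
  z = 2
  return v
After dead-code-elim (2 stmts):
  v = 6
  return v
Evaluate:
  u = 0  =>  u = 0
  v = 6 - u  =>  v = 6
  y = v * 1  =>  y = 6
  a = v + 0  =>  a = 6
  z = 2  =>  z = 2
  return v = 6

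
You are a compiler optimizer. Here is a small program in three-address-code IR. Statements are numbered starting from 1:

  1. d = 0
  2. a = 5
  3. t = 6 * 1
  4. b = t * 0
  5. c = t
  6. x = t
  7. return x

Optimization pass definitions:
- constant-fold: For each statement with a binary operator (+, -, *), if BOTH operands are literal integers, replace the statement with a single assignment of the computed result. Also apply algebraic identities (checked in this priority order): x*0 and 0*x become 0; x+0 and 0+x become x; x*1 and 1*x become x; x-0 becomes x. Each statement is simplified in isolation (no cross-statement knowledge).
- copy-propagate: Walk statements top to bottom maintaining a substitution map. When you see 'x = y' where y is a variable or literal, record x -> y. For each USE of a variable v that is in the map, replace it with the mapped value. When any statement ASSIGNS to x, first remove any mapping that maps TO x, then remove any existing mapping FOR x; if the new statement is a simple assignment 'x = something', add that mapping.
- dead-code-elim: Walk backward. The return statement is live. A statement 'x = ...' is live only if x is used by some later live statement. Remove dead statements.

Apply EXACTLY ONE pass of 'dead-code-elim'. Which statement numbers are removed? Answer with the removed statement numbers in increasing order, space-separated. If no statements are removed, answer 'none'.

Answer: 1 2 4 5

Derivation:
Backward liveness scan:
Stmt 1 'd = 0': DEAD (d not in live set [])
Stmt 2 'a = 5': DEAD (a not in live set [])
Stmt 3 't = 6 * 1': KEEP (t is live); live-in = []
Stmt 4 'b = t * 0': DEAD (b not in live set ['t'])
Stmt 5 'c = t': DEAD (c not in live set ['t'])
Stmt 6 'x = t': KEEP (x is live); live-in = ['t']
Stmt 7 'return x': KEEP (return); live-in = ['x']
Removed statement numbers: [1, 2, 4, 5]
Surviving IR:
  t = 6 * 1
  x = t
  return x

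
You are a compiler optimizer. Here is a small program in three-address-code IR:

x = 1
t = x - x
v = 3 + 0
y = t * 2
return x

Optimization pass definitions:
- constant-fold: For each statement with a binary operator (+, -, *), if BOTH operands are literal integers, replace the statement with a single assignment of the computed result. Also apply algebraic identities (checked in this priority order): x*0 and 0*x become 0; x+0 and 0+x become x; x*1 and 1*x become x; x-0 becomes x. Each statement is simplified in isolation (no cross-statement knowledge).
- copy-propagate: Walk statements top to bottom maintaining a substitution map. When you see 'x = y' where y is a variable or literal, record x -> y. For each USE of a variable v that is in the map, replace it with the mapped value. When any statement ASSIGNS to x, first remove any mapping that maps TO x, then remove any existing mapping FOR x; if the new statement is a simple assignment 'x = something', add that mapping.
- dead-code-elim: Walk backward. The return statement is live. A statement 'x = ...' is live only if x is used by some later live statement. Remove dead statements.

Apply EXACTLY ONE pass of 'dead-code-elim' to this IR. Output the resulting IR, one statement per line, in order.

Applying dead-code-elim statement-by-statement:
  [5] return x  -> KEEP (return); live=['x']
  [4] y = t * 2  -> DEAD (y not live)
  [3] v = 3 + 0  -> DEAD (v not live)
  [2] t = x - x  -> DEAD (t not live)
  [1] x = 1  -> KEEP; live=[]
Result (2 stmts):
  x = 1
  return x

Answer: x = 1
return x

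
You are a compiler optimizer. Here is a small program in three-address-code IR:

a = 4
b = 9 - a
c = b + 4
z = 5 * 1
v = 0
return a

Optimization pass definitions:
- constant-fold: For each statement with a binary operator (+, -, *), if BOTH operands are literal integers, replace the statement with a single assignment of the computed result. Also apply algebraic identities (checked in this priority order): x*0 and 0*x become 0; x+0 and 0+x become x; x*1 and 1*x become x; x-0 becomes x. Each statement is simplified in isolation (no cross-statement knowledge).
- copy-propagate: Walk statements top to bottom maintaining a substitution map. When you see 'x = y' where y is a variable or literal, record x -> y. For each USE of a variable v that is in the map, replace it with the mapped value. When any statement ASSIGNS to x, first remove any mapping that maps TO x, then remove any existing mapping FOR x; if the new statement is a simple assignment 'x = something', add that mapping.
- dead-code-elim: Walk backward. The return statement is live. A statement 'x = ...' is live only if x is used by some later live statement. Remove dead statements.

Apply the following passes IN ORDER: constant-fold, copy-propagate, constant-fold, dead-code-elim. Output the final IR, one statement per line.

Answer: return 4

Derivation:
Initial IR:
  a = 4
  b = 9 - a
  c = b + 4
  z = 5 * 1
  v = 0
  return a
After constant-fold (6 stmts):
  a = 4
  b = 9 - a
  c = b + 4
  z = 5
  v = 0
  return a
After copy-propagate (6 stmts):
  a = 4
  b = 9 - 4
  c = b + 4
  z = 5
  v = 0
  return 4
After constant-fold (6 stmts):
  a = 4
  b = 5
  c = b + 4
  z = 5
  v = 0
  return 4
After dead-code-elim (1 stmts):
  return 4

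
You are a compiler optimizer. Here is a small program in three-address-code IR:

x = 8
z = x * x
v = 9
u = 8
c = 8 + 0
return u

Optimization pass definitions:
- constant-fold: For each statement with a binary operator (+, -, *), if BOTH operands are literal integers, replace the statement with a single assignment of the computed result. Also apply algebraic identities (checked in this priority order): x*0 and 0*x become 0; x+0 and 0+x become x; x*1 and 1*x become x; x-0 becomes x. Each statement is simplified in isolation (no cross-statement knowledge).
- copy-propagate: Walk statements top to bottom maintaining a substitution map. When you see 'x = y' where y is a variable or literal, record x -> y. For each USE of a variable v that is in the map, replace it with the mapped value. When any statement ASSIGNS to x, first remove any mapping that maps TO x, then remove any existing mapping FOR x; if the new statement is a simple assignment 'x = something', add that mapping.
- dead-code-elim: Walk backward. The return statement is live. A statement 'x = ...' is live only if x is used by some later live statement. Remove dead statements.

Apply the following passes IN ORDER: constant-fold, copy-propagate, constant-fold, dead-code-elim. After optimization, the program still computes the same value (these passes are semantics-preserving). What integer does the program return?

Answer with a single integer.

Answer: 8

Derivation:
Initial IR:
  x = 8
  z = x * x
  v = 9
  u = 8
  c = 8 + 0
  return u
After constant-fold (6 stmts):
  x = 8
  z = x * x
  v = 9
  u = 8
  c = 8
  return u
After copy-propagate (6 stmts):
  x = 8
  z = 8 * 8
  v = 9
  u = 8
  c = 8
  return 8
After constant-fold (6 stmts):
  x = 8
  z = 64
  v = 9
  u = 8
  c = 8
  return 8
After dead-code-elim (1 stmts):
  return 8
Evaluate:
  x = 8  =>  x = 8
  z = x * x  =>  z = 64
  v = 9  =>  v = 9
  u = 8  =>  u = 8
  c = 8 + 0  =>  c = 8
  return u = 8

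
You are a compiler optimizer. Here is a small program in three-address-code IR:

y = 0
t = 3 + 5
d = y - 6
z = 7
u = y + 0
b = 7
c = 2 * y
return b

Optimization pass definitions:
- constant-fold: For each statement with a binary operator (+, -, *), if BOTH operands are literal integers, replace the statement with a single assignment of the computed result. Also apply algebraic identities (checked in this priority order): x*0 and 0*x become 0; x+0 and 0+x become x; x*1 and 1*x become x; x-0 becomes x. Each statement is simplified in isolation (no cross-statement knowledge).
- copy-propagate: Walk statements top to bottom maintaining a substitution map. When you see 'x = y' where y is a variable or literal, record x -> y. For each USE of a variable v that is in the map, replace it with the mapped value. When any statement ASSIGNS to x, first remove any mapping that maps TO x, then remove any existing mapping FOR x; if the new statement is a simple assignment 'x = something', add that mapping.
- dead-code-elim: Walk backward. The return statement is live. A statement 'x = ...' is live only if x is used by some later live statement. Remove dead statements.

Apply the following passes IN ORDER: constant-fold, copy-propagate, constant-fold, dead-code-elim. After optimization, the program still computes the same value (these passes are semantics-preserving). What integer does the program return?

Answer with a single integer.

Initial IR:
  y = 0
  t = 3 + 5
  d = y - 6
  z = 7
  u = y + 0
  b = 7
  c = 2 * y
  return b
After constant-fold (8 stmts):
  y = 0
  t = 8
  d = y - 6
  z = 7
  u = y
  b = 7
  c = 2 * y
  return b
After copy-propagate (8 stmts):
  y = 0
  t = 8
  d = 0 - 6
  z = 7
  u = 0
  b = 7
  c = 2 * 0
  return 7
After constant-fold (8 stmts):
  y = 0
  t = 8
  d = -6
  z = 7
  u = 0
  b = 7
  c = 0
  return 7
After dead-code-elim (1 stmts):
  return 7
Evaluate:
  y = 0  =>  y = 0
  t = 3 + 5  =>  t = 8
  d = y - 6  =>  d = -6
  z = 7  =>  z = 7
  u = y + 0  =>  u = 0
  b = 7  =>  b = 7
  c = 2 * y  =>  c = 0
  return b = 7

Answer: 7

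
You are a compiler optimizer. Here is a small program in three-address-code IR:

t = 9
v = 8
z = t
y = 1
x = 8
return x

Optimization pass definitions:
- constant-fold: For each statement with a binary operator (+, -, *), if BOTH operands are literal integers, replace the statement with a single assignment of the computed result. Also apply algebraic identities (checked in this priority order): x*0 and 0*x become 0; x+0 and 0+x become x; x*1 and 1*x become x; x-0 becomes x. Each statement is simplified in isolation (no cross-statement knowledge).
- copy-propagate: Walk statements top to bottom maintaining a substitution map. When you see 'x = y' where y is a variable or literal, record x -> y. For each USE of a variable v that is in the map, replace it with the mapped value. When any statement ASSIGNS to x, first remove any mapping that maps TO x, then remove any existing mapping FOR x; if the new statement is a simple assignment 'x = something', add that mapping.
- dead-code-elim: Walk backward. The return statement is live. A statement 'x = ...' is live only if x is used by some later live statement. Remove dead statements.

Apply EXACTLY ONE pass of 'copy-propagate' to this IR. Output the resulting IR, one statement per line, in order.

Answer: t = 9
v = 8
z = 9
y = 1
x = 8
return 8

Derivation:
Applying copy-propagate statement-by-statement:
  [1] t = 9  (unchanged)
  [2] v = 8  (unchanged)
  [3] z = t  -> z = 9
  [4] y = 1  (unchanged)
  [5] x = 8  (unchanged)
  [6] return x  -> return 8
Result (6 stmts):
  t = 9
  v = 8
  z = 9
  y = 1
  x = 8
  return 8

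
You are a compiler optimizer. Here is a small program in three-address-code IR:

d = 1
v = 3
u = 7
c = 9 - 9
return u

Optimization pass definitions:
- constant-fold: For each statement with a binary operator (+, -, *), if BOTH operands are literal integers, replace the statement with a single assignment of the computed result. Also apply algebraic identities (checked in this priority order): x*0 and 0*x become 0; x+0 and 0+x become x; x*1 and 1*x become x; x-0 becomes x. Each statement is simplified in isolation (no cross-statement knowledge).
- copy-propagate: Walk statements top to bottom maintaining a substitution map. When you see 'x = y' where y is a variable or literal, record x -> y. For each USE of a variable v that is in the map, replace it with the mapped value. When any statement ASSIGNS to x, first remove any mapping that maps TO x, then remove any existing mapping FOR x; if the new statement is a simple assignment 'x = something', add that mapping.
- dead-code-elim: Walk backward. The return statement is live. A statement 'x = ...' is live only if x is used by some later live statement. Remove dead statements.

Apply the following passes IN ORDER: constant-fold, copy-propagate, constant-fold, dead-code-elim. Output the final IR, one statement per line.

Initial IR:
  d = 1
  v = 3
  u = 7
  c = 9 - 9
  return u
After constant-fold (5 stmts):
  d = 1
  v = 3
  u = 7
  c = 0
  return u
After copy-propagate (5 stmts):
  d = 1
  v = 3
  u = 7
  c = 0
  return 7
After constant-fold (5 stmts):
  d = 1
  v = 3
  u = 7
  c = 0
  return 7
After dead-code-elim (1 stmts):
  return 7

Answer: return 7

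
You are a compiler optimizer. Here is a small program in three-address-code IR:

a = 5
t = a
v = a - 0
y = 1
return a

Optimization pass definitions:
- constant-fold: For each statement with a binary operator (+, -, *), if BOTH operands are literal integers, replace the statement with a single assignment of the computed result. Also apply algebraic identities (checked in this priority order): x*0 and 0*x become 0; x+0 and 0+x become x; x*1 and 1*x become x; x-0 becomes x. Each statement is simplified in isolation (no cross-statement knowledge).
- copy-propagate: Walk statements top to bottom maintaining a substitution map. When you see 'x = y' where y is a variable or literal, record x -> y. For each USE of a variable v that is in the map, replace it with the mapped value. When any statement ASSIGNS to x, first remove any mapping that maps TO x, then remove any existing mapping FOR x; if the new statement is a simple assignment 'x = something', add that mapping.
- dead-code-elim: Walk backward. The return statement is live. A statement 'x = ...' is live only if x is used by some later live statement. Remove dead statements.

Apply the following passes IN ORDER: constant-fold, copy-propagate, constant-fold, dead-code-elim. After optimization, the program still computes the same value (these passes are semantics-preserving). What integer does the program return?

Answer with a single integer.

Initial IR:
  a = 5
  t = a
  v = a - 0
  y = 1
  return a
After constant-fold (5 stmts):
  a = 5
  t = a
  v = a
  y = 1
  return a
After copy-propagate (5 stmts):
  a = 5
  t = 5
  v = 5
  y = 1
  return 5
After constant-fold (5 stmts):
  a = 5
  t = 5
  v = 5
  y = 1
  return 5
After dead-code-elim (1 stmts):
  return 5
Evaluate:
  a = 5  =>  a = 5
  t = a  =>  t = 5
  v = a - 0  =>  v = 5
  y = 1  =>  y = 1
  return a = 5

Answer: 5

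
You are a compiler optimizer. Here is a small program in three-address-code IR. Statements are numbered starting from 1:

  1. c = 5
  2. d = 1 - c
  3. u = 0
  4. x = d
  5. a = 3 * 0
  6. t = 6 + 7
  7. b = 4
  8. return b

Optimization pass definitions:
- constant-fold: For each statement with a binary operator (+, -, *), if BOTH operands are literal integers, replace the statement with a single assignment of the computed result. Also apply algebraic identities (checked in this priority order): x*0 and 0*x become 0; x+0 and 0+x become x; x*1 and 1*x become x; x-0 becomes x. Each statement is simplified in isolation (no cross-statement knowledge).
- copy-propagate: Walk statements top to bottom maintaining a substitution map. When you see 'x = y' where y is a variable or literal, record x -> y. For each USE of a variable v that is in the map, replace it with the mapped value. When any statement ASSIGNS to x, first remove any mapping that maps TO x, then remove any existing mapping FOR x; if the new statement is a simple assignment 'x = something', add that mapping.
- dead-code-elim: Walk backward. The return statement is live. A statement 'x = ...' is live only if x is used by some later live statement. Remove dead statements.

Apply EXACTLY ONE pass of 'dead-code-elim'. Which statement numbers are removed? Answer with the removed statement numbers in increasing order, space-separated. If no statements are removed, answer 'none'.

Answer: 1 2 3 4 5 6

Derivation:
Backward liveness scan:
Stmt 1 'c = 5': DEAD (c not in live set [])
Stmt 2 'd = 1 - c': DEAD (d not in live set [])
Stmt 3 'u = 0': DEAD (u not in live set [])
Stmt 4 'x = d': DEAD (x not in live set [])
Stmt 5 'a = 3 * 0': DEAD (a not in live set [])
Stmt 6 't = 6 + 7': DEAD (t not in live set [])
Stmt 7 'b = 4': KEEP (b is live); live-in = []
Stmt 8 'return b': KEEP (return); live-in = ['b']
Removed statement numbers: [1, 2, 3, 4, 5, 6]
Surviving IR:
  b = 4
  return b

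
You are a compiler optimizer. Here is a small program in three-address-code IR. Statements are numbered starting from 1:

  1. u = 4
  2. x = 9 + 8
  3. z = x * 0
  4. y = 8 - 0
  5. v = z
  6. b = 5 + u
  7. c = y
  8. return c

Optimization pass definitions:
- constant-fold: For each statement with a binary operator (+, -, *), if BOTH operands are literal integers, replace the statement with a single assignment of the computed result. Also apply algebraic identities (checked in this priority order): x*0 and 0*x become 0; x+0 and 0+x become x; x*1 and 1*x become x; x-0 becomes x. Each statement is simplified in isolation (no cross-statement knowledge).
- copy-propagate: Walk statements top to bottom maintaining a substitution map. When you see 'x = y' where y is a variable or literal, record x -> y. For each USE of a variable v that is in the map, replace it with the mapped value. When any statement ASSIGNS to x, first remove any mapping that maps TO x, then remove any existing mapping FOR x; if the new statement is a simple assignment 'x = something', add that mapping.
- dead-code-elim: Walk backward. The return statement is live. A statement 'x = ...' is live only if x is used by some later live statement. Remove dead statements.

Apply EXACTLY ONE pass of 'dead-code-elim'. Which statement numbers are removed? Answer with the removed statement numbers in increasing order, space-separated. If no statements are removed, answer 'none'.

Answer: 1 2 3 5 6

Derivation:
Backward liveness scan:
Stmt 1 'u = 4': DEAD (u not in live set [])
Stmt 2 'x = 9 + 8': DEAD (x not in live set [])
Stmt 3 'z = x * 0': DEAD (z not in live set [])
Stmt 4 'y = 8 - 0': KEEP (y is live); live-in = []
Stmt 5 'v = z': DEAD (v not in live set ['y'])
Stmt 6 'b = 5 + u': DEAD (b not in live set ['y'])
Stmt 7 'c = y': KEEP (c is live); live-in = ['y']
Stmt 8 'return c': KEEP (return); live-in = ['c']
Removed statement numbers: [1, 2, 3, 5, 6]
Surviving IR:
  y = 8 - 0
  c = y
  return c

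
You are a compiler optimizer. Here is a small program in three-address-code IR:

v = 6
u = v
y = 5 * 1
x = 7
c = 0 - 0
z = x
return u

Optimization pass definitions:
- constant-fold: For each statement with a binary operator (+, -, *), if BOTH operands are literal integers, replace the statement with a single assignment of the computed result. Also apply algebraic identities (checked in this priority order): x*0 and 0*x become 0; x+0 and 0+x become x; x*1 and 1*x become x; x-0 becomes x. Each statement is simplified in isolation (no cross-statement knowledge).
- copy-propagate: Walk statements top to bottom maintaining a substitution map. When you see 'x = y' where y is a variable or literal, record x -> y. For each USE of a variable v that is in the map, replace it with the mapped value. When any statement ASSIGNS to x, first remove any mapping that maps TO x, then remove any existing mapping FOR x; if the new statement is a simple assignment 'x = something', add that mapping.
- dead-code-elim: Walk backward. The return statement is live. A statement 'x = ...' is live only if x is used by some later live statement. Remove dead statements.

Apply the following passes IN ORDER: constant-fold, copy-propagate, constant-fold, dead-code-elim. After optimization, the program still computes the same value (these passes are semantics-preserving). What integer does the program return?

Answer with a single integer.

Initial IR:
  v = 6
  u = v
  y = 5 * 1
  x = 7
  c = 0 - 0
  z = x
  return u
After constant-fold (7 stmts):
  v = 6
  u = v
  y = 5
  x = 7
  c = 0
  z = x
  return u
After copy-propagate (7 stmts):
  v = 6
  u = 6
  y = 5
  x = 7
  c = 0
  z = 7
  return 6
After constant-fold (7 stmts):
  v = 6
  u = 6
  y = 5
  x = 7
  c = 0
  z = 7
  return 6
After dead-code-elim (1 stmts):
  return 6
Evaluate:
  v = 6  =>  v = 6
  u = v  =>  u = 6
  y = 5 * 1  =>  y = 5
  x = 7  =>  x = 7
  c = 0 - 0  =>  c = 0
  z = x  =>  z = 7
  return u = 6

Answer: 6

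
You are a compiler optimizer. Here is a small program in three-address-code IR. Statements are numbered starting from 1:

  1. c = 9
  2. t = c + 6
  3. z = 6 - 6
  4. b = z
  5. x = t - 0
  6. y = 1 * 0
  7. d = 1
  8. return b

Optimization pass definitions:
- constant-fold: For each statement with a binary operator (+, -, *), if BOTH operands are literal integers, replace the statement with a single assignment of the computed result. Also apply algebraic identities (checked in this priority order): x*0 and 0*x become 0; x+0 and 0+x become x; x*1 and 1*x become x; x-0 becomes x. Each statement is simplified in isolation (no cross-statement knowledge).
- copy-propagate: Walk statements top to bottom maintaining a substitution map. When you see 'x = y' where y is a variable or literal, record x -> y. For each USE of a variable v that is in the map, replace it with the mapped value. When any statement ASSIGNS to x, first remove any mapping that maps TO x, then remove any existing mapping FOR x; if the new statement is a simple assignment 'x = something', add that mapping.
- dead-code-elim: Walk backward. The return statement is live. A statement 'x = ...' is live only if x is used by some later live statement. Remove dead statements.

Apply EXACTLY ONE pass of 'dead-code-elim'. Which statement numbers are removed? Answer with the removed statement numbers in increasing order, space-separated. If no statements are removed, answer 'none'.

Answer: 1 2 5 6 7

Derivation:
Backward liveness scan:
Stmt 1 'c = 9': DEAD (c not in live set [])
Stmt 2 't = c + 6': DEAD (t not in live set [])
Stmt 3 'z = 6 - 6': KEEP (z is live); live-in = []
Stmt 4 'b = z': KEEP (b is live); live-in = ['z']
Stmt 5 'x = t - 0': DEAD (x not in live set ['b'])
Stmt 6 'y = 1 * 0': DEAD (y not in live set ['b'])
Stmt 7 'd = 1': DEAD (d not in live set ['b'])
Stmt 8 'return b': KEEP (return); live-in = ['b']
Removed statement numbers: [1, 2, 5, 6, 7]
Surviving IR:
  z = 6 - 6
  b = z
  return b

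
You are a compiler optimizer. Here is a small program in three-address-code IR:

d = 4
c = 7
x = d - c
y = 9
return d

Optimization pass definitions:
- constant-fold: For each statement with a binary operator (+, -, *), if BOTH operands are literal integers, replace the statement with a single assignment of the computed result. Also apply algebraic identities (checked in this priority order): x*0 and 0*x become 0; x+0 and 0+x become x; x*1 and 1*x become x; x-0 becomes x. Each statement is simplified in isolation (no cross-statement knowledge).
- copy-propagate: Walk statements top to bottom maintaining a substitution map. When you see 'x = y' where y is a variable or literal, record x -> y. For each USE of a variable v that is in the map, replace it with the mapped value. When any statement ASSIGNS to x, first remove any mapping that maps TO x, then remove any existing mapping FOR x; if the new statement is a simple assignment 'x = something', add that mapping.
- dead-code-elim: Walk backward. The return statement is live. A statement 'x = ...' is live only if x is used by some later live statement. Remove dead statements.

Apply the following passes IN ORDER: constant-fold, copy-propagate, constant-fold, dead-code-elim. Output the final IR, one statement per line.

Answer: return 4

Derivation:
Initial IR:
  d = 4
  c = 7
  x = d - c
  y = 9
  return d
After constant-fold (5 stmts):
  d = 4
  c = 7
  x = d - c
  y = 9
  return d
After copy-propagate (5 stmts):
  d = 4
  c = 7
  x = 4 - 7
  y = 9
  return 4
After constant-fold (5 stmts):
  d = 4
  c = 7
  x = -3
  y = 9
  return 4
After dead-code-elim (1 stmts):
  return 4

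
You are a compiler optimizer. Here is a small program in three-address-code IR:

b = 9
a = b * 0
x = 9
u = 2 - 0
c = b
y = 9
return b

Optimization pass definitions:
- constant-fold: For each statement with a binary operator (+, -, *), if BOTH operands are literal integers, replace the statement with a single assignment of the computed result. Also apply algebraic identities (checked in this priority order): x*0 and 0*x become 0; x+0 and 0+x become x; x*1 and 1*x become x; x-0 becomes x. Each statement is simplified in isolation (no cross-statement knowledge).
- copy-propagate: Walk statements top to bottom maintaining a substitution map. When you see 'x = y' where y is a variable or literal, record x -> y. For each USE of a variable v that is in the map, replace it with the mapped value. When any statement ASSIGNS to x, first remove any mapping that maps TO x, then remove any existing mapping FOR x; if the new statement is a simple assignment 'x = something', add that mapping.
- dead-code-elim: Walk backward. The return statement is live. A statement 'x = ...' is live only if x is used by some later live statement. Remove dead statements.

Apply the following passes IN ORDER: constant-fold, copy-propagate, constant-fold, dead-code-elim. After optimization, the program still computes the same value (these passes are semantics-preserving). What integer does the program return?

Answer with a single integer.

Initial IR:
  b = 9
  a = b * 0
  x = 9
  u = 2 - 0
  c = b
  y = 9
  return b
After constant-fold (7 stmts):
  b = 9
  a = 0
  x = 9
  u = 2
  c = b
  y = 9
  return b
After copy-propagate (7 stmts):
  b = 9
  a = 0
  x = 9
  u = 2
  c = 9
  y = 9
  return 9
After constant-fold (7 stmts):
  b = 9
  a = 0
  x = 9
  u = 2
  c = 9
  y = 9
  return 9
After dead-code-elim (1 stmts):
  return 9
Evaluate:
  b = 9  =>  b = 9
  a = b * 0  =>  a = 0
  x = 9  =>  x = 9
  u = 2 - 0  =>  u = 2
  c = b  =>  c = 9
  y = 9  =>  y = 9
  return b = 9

Answer: 9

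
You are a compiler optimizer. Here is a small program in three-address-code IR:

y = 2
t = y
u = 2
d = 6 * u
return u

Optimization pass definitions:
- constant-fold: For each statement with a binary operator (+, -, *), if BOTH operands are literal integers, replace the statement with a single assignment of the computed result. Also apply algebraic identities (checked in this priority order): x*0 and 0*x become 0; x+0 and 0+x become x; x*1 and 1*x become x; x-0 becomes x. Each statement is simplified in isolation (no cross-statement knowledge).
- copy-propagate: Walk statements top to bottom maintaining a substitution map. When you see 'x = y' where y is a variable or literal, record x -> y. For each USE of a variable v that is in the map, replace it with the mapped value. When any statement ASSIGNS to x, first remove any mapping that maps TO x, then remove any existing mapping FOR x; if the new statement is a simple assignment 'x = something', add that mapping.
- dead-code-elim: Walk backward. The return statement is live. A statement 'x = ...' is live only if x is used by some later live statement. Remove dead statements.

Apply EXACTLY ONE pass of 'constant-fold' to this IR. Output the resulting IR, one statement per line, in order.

Applying constant-fold statement-by-statement:
  [1] y = 2  (unchanged)
  [2] t = y  (unchanged)
  [3] u = 2  (unchanged)
  [4] d = 6 * u  (unchanged)
  [5] return u  (unchanged)
Result (5 stmts):
  y = 2
  t = y
  u = 2
  d = 6 * u
  return u

Answer: y = 2
t = y
u = 2
d = 6 * u
return u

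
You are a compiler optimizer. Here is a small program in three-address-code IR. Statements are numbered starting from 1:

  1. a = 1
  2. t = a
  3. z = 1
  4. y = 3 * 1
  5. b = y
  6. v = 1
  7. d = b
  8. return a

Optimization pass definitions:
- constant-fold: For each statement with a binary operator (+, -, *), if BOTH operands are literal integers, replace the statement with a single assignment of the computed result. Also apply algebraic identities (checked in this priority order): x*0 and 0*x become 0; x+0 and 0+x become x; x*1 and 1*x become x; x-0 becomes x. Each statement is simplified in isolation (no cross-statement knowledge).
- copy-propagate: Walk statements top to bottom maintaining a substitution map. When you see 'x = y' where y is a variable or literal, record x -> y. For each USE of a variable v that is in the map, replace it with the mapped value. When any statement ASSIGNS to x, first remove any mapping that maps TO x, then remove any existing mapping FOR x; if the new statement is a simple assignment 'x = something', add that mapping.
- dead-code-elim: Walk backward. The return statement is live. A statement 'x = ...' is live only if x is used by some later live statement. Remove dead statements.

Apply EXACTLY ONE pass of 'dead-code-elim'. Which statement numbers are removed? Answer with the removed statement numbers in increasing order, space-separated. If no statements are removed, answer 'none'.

Backward liveness scan:
Stmt 1 'a = 1': KEEP (a is live); live-in = []
Stmt 2 't = a': DEAD (t not in live set ['a'])
Stmt 3 'z = 1': DEAD (z not in live set ['a'])
Stmt 4 'y = 3 * 1': DEAD (y not in live set ['a'])
Stmt 5 'b = y': DEAD (b not in live set ['a'])
Stmt 6 'v = 1': DEAD (v not in live set ['a'])
Stmt 7 'd = b': DEAD (d not in live set ['a'])
Stmt 8 'return a': KEEP (return); live-in = ['a']
Removed statement numbers: [2, 3, 4, 5, 6, 7]
Surviving IR:
  a = 1
  return a

Answer: 2 3 4 5 6 7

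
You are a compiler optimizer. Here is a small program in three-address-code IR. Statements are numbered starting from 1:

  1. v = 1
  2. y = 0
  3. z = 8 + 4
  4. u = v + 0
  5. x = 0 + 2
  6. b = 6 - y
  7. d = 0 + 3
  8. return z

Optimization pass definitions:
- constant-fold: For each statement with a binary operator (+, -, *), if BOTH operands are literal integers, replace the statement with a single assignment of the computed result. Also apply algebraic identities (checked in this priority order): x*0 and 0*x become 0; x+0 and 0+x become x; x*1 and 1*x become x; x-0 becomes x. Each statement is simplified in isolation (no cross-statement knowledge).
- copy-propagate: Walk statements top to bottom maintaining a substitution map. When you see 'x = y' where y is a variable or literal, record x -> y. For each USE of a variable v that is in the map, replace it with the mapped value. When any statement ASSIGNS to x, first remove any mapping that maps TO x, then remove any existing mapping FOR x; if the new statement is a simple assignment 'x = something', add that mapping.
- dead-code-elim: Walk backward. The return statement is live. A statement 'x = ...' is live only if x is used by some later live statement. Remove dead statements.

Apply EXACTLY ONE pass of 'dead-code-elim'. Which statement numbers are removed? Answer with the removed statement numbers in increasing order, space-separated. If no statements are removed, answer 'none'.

Answer: 1 2 4 5 6 7

Derivation:
Backward liveness scan:
Stmt 1 'v = 1': DEAD (v not in live set [])
Stmt 2 'y = 0': DEAD (y not in live set [])
Stmt 3 'z = 8 + 4': KEEP (z is live); live-in = []
Stmt 4 'u = v + 0': DEAD (u not in live set ['z'])
Stmt 5 'x = 0 + 2': DEAD (x not in live set ['z'])
Stmt 6 'b = 6 - y': DEAD (b not in live set ['z'])
Stmt 7 'd = 0 + 3': DEAD (d not in live set ['z'])
Stmt 8 'return z': KEEP (return); live-in = ['z']
Removed statement numbers: [1, 2, 4, 5, 6, 7]
Surviving IR:
  z = 8 + 4
  return z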